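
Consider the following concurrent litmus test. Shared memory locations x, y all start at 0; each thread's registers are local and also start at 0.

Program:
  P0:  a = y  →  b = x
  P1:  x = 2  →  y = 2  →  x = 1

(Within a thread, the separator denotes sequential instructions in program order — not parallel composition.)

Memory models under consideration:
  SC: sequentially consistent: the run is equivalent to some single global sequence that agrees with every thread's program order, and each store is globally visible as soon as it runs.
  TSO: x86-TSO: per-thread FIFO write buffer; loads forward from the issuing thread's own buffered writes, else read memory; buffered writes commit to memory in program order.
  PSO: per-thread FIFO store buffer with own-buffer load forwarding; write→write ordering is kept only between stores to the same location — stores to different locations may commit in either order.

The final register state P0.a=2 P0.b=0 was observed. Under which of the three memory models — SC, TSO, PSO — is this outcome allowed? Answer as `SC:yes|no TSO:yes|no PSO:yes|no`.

SC:no TSO:no PSO:yes

outcome vector order: (P0.a,P0.b)
[SC] allowed = {00 01 02 21 22}
[TSO] allowed = {00 01 02 21 22}
[PSO] allowed = {00 01 02 20 21 22}
target 20 ∈ {PSO}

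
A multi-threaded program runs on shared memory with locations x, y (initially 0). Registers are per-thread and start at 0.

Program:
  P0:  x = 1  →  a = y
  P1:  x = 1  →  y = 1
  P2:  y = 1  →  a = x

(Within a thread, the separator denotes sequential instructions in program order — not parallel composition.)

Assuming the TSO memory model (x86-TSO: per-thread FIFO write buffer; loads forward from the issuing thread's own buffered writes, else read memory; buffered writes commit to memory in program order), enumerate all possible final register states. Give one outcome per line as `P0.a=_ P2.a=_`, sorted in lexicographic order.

P0.a=0 P2.a=0
P0.a=0 P2.a=1
P0.a=1 P2.a=0
P0.a=1 P2.a=1

outcome vector order: (P0.a,P2.a)
|TSO outcomes| = 4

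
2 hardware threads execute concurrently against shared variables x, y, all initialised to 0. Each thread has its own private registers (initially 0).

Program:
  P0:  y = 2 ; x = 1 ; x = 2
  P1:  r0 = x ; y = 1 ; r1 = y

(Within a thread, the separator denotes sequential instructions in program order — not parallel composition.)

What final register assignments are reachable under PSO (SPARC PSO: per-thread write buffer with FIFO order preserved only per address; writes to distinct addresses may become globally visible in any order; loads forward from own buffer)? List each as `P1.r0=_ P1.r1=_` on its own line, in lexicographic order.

outcome vector order: (P1.r0,P1.r1)
|PSO outcomes| = 6

P1.r0=0 P1.r1=1
P1.r0=0 P1.r1=2
P1.r0=1 P1.r1=1
P1.r0=1 P1.r1=2
P1.r0=2 P1.r1=1
P1.r0=2 P1.r1=2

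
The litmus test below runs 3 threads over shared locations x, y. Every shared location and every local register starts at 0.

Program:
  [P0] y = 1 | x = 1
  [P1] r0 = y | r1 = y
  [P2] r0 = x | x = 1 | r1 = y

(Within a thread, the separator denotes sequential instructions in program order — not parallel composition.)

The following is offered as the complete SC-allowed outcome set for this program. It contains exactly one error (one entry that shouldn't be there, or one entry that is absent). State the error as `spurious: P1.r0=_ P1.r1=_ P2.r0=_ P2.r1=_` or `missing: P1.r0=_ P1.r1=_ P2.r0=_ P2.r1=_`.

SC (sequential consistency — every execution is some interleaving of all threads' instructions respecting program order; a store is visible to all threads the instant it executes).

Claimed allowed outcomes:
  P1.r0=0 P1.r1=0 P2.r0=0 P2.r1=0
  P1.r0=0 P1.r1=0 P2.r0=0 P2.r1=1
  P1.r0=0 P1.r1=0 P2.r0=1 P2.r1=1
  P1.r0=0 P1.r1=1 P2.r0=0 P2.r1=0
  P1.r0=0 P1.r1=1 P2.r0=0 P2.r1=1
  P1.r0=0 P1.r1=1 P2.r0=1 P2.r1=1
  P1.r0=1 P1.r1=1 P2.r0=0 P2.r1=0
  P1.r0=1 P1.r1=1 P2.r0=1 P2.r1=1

outcome vector order: (P1.r0,P1.r1,P2.r0,P2.r1)
under SC → <0 0 0 0>, <0 0 0 1>, <0 0 1 1>, <0 1 0 0>, <0 1 0 1>, <0 1 1 1>, <1 1 0 0>, <1 1 0 1>, <1 1 1 1>
SC∖claimed = {<1 1 0 1>}

missing: P1.r0=1 P1.r1=1 P2.r0=0 P2.r1=1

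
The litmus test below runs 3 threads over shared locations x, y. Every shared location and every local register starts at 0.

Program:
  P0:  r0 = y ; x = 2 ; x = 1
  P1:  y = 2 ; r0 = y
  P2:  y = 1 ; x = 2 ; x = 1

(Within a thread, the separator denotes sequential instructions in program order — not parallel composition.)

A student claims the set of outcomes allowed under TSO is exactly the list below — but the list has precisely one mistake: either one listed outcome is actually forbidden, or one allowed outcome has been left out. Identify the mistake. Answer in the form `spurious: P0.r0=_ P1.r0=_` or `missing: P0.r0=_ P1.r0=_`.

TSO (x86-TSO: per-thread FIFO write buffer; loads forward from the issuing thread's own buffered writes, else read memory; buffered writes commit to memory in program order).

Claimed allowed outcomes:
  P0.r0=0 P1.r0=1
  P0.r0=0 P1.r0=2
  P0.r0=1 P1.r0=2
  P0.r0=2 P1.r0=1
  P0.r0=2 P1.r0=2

outcome vector order: (P0.r0,P1.r0)
[TSO] allowed = {0/1, 0/2, 1/1, 1/2, 2/1, 2/2}
TSO∖claimed = {1/1}

missing: P0.r0=1 P1.r0=1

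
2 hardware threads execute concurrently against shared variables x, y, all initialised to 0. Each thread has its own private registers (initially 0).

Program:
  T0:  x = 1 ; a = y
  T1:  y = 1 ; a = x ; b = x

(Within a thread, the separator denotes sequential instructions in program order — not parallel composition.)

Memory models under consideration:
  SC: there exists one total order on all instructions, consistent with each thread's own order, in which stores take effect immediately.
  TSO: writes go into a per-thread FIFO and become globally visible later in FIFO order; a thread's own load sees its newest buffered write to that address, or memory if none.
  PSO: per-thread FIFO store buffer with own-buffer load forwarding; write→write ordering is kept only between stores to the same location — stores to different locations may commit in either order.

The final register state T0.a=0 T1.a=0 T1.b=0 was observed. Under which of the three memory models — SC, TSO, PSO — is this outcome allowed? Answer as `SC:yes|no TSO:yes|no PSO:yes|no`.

outcome vector order: (T0.a,T1.a,T1.b)
SC (4): <0 1 1>, <1 0 0>, <1 0 1>, <1 1 1>
TSO (6): <0 0 0>, <0 0 1>, <0 1 1>, <1 0 0>, <1 0 1>, <1 1 1>
PSO (6): <0 0 0>, <0 0 1>, <0 1 1>, <1 0 0>, <1 0 1>, <1 1 1>
target <0 0 0> ∈ {TSO,PSO}

SC:no TSO:yes PSO:yes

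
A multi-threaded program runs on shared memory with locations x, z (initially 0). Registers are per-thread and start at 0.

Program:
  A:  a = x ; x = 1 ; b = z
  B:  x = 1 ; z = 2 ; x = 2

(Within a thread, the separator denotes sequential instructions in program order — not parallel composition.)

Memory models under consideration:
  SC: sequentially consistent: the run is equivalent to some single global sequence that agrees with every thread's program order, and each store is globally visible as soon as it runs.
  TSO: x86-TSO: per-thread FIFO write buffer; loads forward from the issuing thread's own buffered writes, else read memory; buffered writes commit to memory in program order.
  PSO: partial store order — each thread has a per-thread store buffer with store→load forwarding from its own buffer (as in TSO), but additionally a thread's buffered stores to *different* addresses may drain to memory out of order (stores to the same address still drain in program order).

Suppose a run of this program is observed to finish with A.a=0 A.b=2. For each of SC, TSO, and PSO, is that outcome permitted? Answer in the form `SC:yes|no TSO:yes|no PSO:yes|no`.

SC:yes TSO:yes PSO:yes

outcome vector order: (A.a,A.b)
[SC] allowed = {<0 0>, <0 2>, <1 0>, <1 2>, <2 2>}
[TSO] allowed = {<0 0>, <0 2>, <1 0>, <1 2>, <2 2>}
[PSO] allowed = {<0 0>, <0 2>, <1 0>, <1 2>, <2 0>, <2 2>}
target <0 2> ∈ {SC,TSO,PSO}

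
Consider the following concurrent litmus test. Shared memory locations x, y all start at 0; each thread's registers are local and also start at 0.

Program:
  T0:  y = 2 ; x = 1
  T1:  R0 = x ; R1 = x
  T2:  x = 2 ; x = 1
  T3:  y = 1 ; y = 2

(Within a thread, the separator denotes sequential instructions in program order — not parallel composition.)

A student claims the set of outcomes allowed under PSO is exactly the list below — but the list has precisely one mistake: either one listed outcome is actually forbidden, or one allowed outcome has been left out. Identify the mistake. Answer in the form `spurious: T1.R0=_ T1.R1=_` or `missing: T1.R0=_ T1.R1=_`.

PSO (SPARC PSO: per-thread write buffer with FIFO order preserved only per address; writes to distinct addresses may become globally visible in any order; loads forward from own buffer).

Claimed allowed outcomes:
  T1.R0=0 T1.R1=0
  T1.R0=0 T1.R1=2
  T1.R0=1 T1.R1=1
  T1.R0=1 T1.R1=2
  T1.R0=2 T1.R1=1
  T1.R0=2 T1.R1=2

missing: T1.R0=0 T1.R1=1

outcome vector order: (T1.R0,T1.R1)
[PSO] allowed = {(0,0) (0,1) (0,2) (1,1) (1,2) (2,1) (2,2)}
PSO∖claimed = {(0,1)}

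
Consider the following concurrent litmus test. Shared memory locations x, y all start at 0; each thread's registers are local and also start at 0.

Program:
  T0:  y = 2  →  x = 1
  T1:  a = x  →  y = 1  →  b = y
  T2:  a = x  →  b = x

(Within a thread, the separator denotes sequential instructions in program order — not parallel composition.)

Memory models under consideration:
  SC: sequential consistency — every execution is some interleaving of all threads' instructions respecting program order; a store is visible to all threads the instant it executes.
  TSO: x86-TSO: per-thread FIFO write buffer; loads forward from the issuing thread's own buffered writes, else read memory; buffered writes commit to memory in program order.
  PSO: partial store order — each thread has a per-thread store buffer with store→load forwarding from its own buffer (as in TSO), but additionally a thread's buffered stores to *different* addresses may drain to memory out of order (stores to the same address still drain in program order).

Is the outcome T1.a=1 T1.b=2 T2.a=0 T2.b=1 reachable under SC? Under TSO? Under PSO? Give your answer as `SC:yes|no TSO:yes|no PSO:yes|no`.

outcome vector order: (T1.a,T1.b,T2.a,T2.b)
SC (9): (0,1,0,0) (0,1,0,1) (0,1,1,1) (0,2,0,0) (0,2,0,1) (0,2,1,1) (1,1,0,0) (1,1,0,1) (1,1,1,1)
TSO (9): (0,1,0,0) (0,1,0,1) (0,1,1,1) (0,2,0,0) (0,2,0,1) (0,2,1,1) (1,1,0,0) (1,1,0,1) (1,1,1,1)
PSO (12): (0,1,0,0) (0,1,0,1) (0,1,1,1) (0,2,0,0) (0,2,0,1) (0,2,1,1) (1,1,0,0) (1,1,0,1) (1,1,1,1) (1,2,0,0) (1,2,0,1) (1,2,1,1)
target (1,2,0,1) ∈ {PSO}

SC:no TSO:no PSO:yes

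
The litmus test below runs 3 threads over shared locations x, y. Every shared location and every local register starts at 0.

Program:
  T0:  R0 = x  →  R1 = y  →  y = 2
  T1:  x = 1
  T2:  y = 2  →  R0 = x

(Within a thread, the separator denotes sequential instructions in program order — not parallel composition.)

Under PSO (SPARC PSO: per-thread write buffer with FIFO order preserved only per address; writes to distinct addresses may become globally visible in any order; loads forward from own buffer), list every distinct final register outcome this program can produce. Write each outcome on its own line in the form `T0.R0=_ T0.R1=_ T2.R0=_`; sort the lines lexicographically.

outcome vector order: (T0.R0,T0.R1,T2.R0)
|PSO outcomes| = 8

T0.R0=0 T0.R1=0 T2.R0=0
T0.R0=0 T0.R1=0 T2.R0=1
T0.R0=0 T0.R1=2 T2.R0=0
T0.R0=0 T0.R1=2 T2.R0=1
T0.R0=1 T0.R1=0 T2.R0=0
T0.R0=1 T0.R1=0 T2.R0=1
T0.R0=1 T0.R1=2 T2.R0=0
T0.R0=1 T0.R1=2 T2.R0=1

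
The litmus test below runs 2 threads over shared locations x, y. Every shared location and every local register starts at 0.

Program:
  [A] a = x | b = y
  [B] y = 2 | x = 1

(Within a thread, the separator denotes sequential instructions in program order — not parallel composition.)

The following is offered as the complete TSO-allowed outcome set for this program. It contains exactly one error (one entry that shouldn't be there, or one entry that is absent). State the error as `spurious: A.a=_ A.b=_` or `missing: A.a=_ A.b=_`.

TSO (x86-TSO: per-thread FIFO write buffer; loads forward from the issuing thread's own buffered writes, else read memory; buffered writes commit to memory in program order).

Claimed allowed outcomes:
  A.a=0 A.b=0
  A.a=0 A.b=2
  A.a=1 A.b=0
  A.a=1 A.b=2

outcome vector order: (A.a,A.b)
[TSO] allowed = {<0 0>; <0 2>; <1 2>}
claimed∖TSO = {<1 0>}

spurious: A.a=1 A.b=0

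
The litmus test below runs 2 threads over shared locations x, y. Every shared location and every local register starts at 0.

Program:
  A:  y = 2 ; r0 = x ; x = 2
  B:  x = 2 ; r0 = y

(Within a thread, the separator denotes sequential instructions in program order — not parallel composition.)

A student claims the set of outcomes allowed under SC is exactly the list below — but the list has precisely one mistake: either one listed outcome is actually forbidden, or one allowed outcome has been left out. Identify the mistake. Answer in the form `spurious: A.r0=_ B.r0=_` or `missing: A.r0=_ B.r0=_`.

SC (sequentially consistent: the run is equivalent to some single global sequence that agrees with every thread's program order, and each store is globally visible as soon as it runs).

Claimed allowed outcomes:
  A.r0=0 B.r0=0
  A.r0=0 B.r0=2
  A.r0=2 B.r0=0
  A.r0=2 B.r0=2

outcome vector order: (A.r0,B.r0)
under SC → <0 2>, <2 0>, <2 2>
claimed∖SC = {<0 0>}

spurious: A.r0=0 B.r0=0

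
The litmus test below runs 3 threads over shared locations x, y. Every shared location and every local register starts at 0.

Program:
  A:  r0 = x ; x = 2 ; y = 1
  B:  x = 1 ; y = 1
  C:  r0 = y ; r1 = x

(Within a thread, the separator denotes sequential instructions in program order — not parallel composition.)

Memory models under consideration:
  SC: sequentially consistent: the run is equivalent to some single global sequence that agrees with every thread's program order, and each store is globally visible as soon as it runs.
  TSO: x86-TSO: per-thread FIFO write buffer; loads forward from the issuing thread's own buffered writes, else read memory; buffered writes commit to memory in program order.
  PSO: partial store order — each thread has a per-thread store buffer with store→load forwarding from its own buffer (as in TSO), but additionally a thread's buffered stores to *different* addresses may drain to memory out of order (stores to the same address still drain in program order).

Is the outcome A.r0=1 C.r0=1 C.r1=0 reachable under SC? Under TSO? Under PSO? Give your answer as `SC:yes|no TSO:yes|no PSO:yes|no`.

outcome vector order: (A.r0,C.r0,C.r1)
[SC] allowed = {000; 001; 002; 011; 012; 100; 101; 102; 111; 112}
[TSO] allowed = {000; 001; 002; 011; 012; 100; 101; 102; 111; 112}
[PSO] allowed = {000; 001; 002; 010; 011; 012; 100; 101; 102; 110; 111; 112}
target 110 ∈ {PSO}

SC:no TSO:no PSO:yes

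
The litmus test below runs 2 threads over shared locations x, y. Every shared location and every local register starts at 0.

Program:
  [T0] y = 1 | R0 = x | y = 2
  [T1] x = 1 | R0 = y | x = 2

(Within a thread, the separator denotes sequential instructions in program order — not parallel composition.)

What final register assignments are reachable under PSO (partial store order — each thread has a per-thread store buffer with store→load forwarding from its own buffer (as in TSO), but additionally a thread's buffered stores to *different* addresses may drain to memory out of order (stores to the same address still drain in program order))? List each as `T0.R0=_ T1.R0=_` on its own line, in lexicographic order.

outcome vector order: (T0.R0,T1.R0)
|PSO outcomes| = 8

T0.R0=0 T1.R0=0
T0.R0=0 T1.R0=1
T0.R0=0 T1.R0=2
T0.R0=1 T1.R0=0
T0.R0=1 T1.R0=1
T0.R0=1 T1.R0=2
T0.R0=2 T1.R0=0
T0.R0=2 T1.R0=1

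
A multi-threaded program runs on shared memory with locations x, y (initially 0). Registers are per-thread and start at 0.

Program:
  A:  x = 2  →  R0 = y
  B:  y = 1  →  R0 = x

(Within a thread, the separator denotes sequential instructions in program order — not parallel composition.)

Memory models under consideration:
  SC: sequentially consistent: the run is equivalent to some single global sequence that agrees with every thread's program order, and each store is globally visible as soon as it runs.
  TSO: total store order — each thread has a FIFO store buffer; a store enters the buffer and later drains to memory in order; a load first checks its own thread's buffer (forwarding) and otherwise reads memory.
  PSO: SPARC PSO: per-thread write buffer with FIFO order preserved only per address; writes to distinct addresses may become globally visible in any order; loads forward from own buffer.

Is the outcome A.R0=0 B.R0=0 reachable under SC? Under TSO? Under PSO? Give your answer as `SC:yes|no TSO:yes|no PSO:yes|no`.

SC:no TSO:yes PSO:yes

outcome vector order: (A.R0,B.R0)
SC: 3 outcomes — {02 10 12}
TSO: 4 outcomes — {00 02 10 12}
PSO: 4 outcomes — {00 02 10 12}
target 00 ∈ {TSO,PSO}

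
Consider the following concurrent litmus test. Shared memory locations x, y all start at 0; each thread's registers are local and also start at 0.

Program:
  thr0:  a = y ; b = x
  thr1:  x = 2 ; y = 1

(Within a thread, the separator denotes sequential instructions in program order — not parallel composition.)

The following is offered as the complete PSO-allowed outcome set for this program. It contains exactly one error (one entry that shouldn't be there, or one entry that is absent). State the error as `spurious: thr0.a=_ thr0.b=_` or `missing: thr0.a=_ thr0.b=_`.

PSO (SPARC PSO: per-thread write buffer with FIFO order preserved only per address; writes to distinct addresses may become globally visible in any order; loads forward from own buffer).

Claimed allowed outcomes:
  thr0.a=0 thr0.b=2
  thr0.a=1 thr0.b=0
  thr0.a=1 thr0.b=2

outcome vector order: (thr0.a,thr0.b)
under PSO → (0,0), (0,2), (1,0), (1,2)
PSO∖claimed = {(0,0)}

missing: thr0.a=0 thr0.b=0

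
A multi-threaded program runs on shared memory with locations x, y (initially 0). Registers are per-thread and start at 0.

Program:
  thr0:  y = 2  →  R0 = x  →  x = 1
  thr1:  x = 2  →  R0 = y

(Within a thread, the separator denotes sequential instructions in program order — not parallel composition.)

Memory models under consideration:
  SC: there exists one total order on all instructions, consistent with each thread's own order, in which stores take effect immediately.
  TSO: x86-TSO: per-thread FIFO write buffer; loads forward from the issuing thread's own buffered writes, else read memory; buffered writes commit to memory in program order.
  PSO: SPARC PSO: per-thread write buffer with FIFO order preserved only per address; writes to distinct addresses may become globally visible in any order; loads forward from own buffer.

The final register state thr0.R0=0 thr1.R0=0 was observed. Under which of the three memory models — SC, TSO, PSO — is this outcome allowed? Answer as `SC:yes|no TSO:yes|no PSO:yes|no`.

SC:no TSO:yes PSO:yes

outcome vector order: (thr0.R0,thr1.R0)
SC: 3 outcomes — {02, 20, 22}
TSO: 4 outcomes — {00, 02, 20, 22}
PSO: 4 outcomes — {00, 02, 20, 22}
target 00 ∈ {TSO,PSO}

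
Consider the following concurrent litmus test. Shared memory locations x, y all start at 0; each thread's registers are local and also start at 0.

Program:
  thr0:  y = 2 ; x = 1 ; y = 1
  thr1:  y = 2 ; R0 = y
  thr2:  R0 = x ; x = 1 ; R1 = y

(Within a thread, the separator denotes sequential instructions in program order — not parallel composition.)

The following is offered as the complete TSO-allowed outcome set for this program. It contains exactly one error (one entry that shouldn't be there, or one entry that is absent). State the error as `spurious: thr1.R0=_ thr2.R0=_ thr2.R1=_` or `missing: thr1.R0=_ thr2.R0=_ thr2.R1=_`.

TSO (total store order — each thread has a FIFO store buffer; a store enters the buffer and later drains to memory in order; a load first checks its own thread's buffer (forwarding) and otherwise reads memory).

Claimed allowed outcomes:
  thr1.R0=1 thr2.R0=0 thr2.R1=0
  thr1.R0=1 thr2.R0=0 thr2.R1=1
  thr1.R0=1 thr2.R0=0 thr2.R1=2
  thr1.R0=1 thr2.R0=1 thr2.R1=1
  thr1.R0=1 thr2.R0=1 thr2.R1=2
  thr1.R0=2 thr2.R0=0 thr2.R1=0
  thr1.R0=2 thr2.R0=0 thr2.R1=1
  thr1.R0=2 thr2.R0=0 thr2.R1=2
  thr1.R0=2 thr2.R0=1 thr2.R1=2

outcome vector order: (thr1.R0,thr2.R0,thr2.R1)
TSO: 10 outcomes — {1/0/0, 1/0/1, 1/0/2, 1/1/1, 1/1/2, 2/0/0, 2/0/1, 2/0/2, 2/1/1, 2/1/2}
TSO∖claimed = {2/1/1}

missing: thr1.R0=2 thr2.R0=1 thr2.R1=1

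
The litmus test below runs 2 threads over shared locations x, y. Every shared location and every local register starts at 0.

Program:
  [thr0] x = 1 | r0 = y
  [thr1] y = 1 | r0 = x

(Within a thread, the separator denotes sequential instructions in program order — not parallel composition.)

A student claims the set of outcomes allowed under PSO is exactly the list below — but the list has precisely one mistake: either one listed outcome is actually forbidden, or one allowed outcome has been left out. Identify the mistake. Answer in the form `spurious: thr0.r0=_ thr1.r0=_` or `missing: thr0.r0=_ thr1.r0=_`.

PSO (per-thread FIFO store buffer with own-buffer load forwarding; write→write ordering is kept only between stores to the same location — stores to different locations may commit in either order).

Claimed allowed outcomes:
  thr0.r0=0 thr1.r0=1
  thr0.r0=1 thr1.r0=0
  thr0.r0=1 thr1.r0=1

missing: thr0.r0=0 thr1.r0=0

outcome vector order: (thr0.r0,thr1.r0)
under PSO → (0,0) (0,1) (1,0) (1,1)
PSO∖claimed = {(0,0)}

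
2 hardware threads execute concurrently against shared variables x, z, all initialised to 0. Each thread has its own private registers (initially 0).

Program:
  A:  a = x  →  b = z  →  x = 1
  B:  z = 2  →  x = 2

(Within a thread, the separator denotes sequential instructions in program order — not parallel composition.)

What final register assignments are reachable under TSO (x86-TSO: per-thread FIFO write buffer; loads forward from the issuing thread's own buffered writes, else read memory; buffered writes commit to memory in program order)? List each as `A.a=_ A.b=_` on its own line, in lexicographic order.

outcome vector order: (A.a,A.b)
|TSO outcomes| = 3

A.a=0 A.b=0
A.a=0 A.b=2
A.a=2 A.b=2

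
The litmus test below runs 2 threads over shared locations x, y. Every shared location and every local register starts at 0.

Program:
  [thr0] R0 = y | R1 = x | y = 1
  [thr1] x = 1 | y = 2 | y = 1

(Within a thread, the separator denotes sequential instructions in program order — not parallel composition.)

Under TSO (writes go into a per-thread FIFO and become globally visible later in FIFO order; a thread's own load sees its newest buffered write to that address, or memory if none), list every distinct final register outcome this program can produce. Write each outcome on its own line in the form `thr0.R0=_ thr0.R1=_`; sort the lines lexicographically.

thr0.R0=0 thr0.R1=0
thr0.R0=0 thr0.R1=1
thr0.R0=1 thr0.R1=1
thr0.R0=2 thr0.R1=1

outcome vector order: (thr0.R0,thr0.R1)
|TSO outcomes| = 4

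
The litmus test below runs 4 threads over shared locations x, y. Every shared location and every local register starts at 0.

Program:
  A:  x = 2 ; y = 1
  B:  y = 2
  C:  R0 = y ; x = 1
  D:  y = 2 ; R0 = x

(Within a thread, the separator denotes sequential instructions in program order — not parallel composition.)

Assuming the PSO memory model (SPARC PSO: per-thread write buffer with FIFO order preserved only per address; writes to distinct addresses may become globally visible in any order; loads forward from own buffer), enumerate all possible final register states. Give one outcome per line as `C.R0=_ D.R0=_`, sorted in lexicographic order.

outcome vector order: (C.R0,D.R0)
|PSO outcomes| = 9

C.R0=0 D.R0=0
C.R0=0 D.R0=1
C.R0=0 D.R0=2
C.R0=1 D.R0=0
C.R0=1 D.R0=1
C.R0=1 D.R0=2
C.R0=2 D.R0=0
C.R0=2 D.R0=1
C.R0=2 D.R0=2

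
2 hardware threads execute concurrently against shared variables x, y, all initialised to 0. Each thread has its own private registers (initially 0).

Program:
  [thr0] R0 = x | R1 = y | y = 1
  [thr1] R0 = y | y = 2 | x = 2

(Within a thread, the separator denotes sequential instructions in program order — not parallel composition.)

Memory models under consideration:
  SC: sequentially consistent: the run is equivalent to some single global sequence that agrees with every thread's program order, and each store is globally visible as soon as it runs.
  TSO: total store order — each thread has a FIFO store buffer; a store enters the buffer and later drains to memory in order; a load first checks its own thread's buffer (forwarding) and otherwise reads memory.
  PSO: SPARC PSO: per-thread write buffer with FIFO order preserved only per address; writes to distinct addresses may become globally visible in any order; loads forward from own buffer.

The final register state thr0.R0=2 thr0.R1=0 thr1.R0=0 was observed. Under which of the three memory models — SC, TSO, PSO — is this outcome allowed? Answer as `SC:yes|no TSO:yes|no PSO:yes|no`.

outcome vector order: (thr0.R0,thr0.R1,thr1.R0)
under SC → <0 0 0>; <0 0 1>; <0 2 0>; <2 2 0>
under TSO → <0 0 0>; <0 0 1>; <0 2 0>; <2 2 0>
under PSO → <0 0 0>; <0 0 1>; <0 2 0>; <2 0 0>; <2 2 0>
target <2 0 0> ∈ {PSO}

SC:no TSO:no PSO:yes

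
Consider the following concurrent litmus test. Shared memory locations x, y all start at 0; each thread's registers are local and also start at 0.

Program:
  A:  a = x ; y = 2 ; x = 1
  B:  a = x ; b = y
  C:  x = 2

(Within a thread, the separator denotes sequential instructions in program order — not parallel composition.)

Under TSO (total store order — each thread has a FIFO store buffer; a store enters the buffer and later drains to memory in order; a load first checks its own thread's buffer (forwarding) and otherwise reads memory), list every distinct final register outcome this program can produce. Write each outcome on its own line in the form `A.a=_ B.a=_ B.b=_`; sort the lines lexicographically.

A.a=0 B.a=0 B.b=0
A.a=0 B.a=0 B.b=2
A.a=0 B.a=1 B.b=2
A.a=0 B.a=2 B.b=0
A.a=0 B.a=2 B.b=2
A.a=2 B.a=0 B.b=0
A.a=2 B.a=0 B.b=2
A.a=2 B.a=1 B.b=2
A.a=2 B.a=2 B.b=0
A.a=2 B.a=2 B.b=2

outcome vector order: (A.a,B.a,B.b)
|TSO outcomes| = 10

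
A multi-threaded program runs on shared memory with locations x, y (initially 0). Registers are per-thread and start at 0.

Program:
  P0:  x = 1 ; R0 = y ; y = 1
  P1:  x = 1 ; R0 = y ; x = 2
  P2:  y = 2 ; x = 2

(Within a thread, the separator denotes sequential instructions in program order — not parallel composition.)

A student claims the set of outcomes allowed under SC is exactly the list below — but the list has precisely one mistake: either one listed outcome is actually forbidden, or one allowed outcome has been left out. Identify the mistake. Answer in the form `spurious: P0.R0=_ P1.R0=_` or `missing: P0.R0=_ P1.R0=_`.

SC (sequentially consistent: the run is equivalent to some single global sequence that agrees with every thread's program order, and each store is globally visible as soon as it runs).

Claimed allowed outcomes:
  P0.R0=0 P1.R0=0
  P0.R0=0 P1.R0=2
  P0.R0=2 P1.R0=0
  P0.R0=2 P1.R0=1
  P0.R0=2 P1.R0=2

outcome vector order: (P0.R0,P1.R0)
under SC → 0/0; 0/1; 0/2; 2/0; 2/1; 2/2
SC∖claimed = {0/1}

missing: P0.R0=0 P1.R0=1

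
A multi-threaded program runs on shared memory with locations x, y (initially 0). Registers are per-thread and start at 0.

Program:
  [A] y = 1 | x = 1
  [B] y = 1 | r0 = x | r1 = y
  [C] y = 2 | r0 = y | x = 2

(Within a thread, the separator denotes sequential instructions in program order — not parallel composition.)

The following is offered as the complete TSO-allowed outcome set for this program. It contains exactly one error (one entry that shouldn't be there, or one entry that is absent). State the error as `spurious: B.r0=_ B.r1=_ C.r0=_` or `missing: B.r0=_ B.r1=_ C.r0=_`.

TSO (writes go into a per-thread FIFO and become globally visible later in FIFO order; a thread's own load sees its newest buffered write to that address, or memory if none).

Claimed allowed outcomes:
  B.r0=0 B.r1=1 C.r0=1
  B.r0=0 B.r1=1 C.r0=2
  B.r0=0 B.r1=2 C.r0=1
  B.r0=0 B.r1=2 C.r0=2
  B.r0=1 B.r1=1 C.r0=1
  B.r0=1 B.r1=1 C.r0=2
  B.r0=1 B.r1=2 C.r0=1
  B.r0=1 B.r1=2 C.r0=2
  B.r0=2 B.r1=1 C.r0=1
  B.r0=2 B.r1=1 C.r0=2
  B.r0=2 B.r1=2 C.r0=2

outcome vector order: (B.r0,B.r1,C.r0)
[TSO] allowed = {0/1/1, 0/1/2, 0/2/1, 0/2/2, 1/1/1, 1/1/2, 1/2/2, 2/1/1, 2/1/2, 2/2/2}
claimed∖TSO = {1/2/1}

spurious: B.r0=1 B.r1=2 C.r0=1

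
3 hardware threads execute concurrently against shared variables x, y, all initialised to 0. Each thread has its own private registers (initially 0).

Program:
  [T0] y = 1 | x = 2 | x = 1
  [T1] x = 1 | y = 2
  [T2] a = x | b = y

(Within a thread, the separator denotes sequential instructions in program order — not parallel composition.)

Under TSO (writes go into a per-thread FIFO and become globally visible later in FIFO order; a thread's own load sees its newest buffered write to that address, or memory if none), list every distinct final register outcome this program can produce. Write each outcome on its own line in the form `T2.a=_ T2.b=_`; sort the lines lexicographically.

outcome vector order: (T2.a,T2.b)
|TSO outcomes| = 8

T2.a=0 T2.b=0
T2.a=0 T2.b=1
T2.a=0 T2.b=2
T2.a=1 T2.b=0
T2.a=1 T2.b=1
T2.a=1 T2.b=2
T2.a=2 T2.b=1
T2.a=2 T2.b=2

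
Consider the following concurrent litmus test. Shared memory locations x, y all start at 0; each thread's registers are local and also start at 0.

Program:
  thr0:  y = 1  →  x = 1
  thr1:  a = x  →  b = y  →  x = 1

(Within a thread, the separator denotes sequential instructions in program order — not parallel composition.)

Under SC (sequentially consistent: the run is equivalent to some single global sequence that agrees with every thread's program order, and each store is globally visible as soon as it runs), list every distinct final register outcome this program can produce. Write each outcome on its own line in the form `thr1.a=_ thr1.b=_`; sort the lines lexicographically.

thr1.a=0 thr1.b=0
thr1.a=0 thr1.b=1
thr1.a=1 thr1.b=1

outcome vector order: (thr1.a,thr1.b)
|SC outcomes| = 3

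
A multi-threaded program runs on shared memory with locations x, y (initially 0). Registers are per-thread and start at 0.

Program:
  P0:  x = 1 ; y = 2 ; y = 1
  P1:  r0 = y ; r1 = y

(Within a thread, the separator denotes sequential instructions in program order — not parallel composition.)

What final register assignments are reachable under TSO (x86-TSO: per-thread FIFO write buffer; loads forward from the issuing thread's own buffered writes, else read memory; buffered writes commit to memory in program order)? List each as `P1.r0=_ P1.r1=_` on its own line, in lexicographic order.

outcome vector order: (P1.r0,P1.r1)
|TSO outcomes| = 6

P1.r0=0 P1.r1=0
P1.r0=0 P1.r1=1
P1.r0=0 P1.r1=2
P1.r0=1 P1.r1=1
P1.r0=2 P1.r1=1
P1.r0=2 P1.r1=2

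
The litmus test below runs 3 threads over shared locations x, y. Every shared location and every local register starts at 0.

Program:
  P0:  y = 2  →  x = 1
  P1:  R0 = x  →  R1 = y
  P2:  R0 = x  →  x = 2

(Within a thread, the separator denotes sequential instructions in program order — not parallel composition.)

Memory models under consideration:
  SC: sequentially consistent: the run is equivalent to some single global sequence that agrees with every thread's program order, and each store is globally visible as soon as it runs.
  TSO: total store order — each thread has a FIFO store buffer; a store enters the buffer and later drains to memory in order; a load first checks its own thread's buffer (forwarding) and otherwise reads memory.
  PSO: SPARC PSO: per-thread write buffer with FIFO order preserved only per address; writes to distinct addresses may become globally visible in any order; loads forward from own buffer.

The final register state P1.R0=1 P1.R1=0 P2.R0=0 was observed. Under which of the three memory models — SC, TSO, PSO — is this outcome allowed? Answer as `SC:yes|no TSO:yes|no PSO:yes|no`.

outcome vector order: (P1.R0,P1.R1,P2.R0)
SC (9): 0/0/0, 0/0/1, 0/2/0, 0/2/1, 1/2/0, 1/2/1, 2/0/0, 2/2/0, 2/2/1
TSO (9): 0/0/0, 0/0/1, 0/2/0, 0/2/1, 1/2/0, 1/2/1, 2/0/0, 2/2/0, 2/2/1
PSO (12): 0/0/0, 0/0/1, 0/2/0, 0/2/1, 1/0/0, 1/0/1, 1/2/0, 1/2/1, 2/0/0, 2/0/1, 2/2/0, 2/2/1
target 1/0/0 ∈ {PSO}

SC:no TSO:no PSO:yes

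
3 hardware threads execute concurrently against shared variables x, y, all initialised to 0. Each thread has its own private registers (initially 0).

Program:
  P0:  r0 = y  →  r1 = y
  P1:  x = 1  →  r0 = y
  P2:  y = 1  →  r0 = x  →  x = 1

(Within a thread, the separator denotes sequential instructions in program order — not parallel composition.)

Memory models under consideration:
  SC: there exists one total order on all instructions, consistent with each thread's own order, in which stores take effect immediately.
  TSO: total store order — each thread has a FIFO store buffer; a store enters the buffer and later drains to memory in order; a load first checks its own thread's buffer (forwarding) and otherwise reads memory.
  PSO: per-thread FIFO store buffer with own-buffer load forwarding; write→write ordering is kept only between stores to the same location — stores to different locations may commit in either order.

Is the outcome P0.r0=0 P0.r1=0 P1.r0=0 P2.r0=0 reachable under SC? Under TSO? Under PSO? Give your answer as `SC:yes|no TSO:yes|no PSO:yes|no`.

outcome vector order: (P0.r0,P0.r1,P1.r0,P2.r0)
[SC] allowed = {0001 0010 0011 0101 0110 0111 1101 1110 1111}
[TSO] allowed = {0000 0001 0010 0011 0100 0101 0110 0111 1100 1101 1110 1111}
[PSO] allowed = {0000 0001 0010 0011 0100 0101 0110 0111 1100 1101 1110 1111}
target 0000 ∈ {TSO,PSO}

SC:no TSO:yes PSO:yes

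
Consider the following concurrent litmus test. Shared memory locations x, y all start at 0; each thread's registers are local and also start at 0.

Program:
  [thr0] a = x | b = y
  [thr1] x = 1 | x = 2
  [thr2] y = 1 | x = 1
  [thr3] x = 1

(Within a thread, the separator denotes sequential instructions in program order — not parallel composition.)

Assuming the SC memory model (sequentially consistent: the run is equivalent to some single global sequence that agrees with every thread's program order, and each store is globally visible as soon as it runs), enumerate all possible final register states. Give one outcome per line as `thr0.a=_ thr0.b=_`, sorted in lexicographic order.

thr0.a=0 thr0.b=0
thr0.a=0 thr0.b=1
thr0.a=1 thr0.b=0
thr0.a=1 thr0.b=1
thr0.a=2 thr0.b=0
thr0.a=2 thr0.b=1

outcome vector order: (thr0.a,thr0.b)
|SC outcomes| = 6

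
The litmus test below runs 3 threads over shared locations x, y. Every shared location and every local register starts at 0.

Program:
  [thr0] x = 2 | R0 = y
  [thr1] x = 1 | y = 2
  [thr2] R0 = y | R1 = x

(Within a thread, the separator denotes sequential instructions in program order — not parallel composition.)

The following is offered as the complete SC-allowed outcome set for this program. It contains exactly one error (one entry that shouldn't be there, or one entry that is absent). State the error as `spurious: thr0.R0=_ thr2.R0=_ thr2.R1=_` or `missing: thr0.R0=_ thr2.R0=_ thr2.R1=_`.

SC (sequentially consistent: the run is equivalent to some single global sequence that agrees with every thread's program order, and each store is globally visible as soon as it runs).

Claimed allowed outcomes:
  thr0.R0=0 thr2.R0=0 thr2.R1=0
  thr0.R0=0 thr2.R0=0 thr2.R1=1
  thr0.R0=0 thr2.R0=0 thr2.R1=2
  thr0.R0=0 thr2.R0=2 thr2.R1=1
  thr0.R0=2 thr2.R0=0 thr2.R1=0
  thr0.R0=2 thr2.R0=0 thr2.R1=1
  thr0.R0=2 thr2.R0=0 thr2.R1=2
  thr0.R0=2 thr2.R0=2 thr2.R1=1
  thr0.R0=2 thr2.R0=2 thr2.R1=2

outcome vector order: (thr0.R0,thr2.R0,thr2.R1)
under SC → 0/0/0, 0/0/1, 0/0/2, 0/2/1, 0/2/2, 2/0/0, 2/0/1, 2/0/2, 2/2/1, 2/2/2
SC∖claimed = {0/2/2}

missing: thr0.R0=0 thr2.R0=2 thr2.R1=2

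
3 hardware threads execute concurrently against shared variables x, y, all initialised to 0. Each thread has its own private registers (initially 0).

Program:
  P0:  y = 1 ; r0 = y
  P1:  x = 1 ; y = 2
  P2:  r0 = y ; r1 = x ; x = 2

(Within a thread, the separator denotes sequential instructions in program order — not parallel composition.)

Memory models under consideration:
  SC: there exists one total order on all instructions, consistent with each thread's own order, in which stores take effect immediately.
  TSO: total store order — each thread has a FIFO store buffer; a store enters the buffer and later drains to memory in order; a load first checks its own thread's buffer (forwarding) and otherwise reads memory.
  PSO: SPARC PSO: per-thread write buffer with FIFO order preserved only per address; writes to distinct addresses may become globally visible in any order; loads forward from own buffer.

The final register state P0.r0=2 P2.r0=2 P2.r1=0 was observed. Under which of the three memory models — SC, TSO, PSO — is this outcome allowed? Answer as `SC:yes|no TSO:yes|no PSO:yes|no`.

outcome vector order: (P0.r0,P2.r0,P2.r1)
SC (10): <1 0 0> <1 0 1> <1 1 0> <1 1 1> <1 2 1> <2 0 0> <2 0 1> <2 1 0> <2 1 1> <2 2 1>
TSO (10): <1 0 0> <1 0 1> <1 1 0> <1 1 1> <1 2 1> <2 0 0> <2 0 1> <2 1 0> <2 1 1> <2 2 1>
PSO (12): <1 0 0> <1 0 1> <1 1 0> <1 1 1> <1 2 0> <1 2 1> <2 0 0> <2 0 1> <2 1 0> <2 1 1> <2 2 0> <2 2 1>
target <2 2 0> ∈ {PSO}

SC:no TSO:no PSO:yes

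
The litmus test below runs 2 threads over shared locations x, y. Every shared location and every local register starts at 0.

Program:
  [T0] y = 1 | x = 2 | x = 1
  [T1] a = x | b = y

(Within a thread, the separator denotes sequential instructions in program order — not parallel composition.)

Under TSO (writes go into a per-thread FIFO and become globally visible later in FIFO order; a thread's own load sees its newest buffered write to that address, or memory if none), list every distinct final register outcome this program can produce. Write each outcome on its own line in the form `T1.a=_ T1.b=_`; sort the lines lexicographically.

outcome vector order: (T1.a,T1.b)
|TSO outcomes| = 4

T1.a=0 T1.b=0
T1.a=0 T1.b=1
T1.a=1 T1.b=1
T1.a=2 T1.b=1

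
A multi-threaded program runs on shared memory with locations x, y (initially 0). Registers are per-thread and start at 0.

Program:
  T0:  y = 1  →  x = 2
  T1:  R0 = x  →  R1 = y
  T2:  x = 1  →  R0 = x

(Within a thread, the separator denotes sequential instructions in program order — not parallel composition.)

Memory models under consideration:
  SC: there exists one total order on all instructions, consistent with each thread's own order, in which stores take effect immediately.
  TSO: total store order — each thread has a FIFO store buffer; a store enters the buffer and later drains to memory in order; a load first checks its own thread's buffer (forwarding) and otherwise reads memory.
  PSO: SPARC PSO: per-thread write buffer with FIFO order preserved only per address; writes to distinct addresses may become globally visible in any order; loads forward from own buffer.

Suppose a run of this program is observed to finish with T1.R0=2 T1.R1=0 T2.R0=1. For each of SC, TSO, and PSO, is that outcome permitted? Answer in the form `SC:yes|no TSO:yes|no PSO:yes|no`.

outcome vector order: (T1.R0,T1.R1,T2.R0)
[SC] allowed = {0/0/1; 0/0/2; 0/1/1; 0/1/2; 1/0/1; 1/0/2; 1/1/1; 1/1/2; 2/1/1; 2/1/2}
[TSO] allowed = {0/0/1; 0/0/2; 0/1/1; 0/1/2; 1/0/1; 1/0/2; 1/1/1; 1/1/2; 2/1/1; 2/1/2}
[PSO] allowed = {0/0/1; 0/0/2; 0/1/1; 0/1/2; 1/0/1; 1/0/2; 1/1/1; 1/1/2; 2/0/1; 2/0/2; 2/1/1; 2/1/2}
target 2/0/1 ∈ {PSO}

SC:no TSO:no PSO:yes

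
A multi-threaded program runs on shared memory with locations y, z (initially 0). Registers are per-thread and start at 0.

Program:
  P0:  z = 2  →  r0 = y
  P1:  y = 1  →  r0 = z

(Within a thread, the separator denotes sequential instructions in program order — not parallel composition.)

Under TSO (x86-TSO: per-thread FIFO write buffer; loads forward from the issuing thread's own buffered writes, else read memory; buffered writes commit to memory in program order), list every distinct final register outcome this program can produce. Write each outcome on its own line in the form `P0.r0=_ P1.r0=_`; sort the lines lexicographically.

outcome vector order: (P0.r0,P1.r0)
|TSO outcomes| = 4

P0.r0=0 P1.r0=0
P0.r0=0 P1.r0=2
P0.r0=1 P1.r0=0
P0.r0=1 P1.r0=2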